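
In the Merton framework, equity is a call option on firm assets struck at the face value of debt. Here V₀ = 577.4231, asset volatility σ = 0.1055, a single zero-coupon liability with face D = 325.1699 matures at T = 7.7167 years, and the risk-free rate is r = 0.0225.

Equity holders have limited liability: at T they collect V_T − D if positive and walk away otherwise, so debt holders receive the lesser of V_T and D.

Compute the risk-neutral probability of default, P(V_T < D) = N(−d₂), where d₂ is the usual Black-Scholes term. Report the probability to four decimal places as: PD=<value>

d₁ = [ln(V₀/D) + (r + σ²/2)T] / (σ√T)
   = [ln(577.4231/325.1699) + (0.0225 + 0.5·0.1055²)·7.7167] / (0.1055·√7.7167)
   = [0.574227 + 0.216570] / 0.293068 = 2.698343
d₂ = d₁ − σ√T = 2.698343 − 0.293068 = 2.405275
risk-neutral PD = N(−d₂) = N(-2.405275) = 0.008080

PD=0.0081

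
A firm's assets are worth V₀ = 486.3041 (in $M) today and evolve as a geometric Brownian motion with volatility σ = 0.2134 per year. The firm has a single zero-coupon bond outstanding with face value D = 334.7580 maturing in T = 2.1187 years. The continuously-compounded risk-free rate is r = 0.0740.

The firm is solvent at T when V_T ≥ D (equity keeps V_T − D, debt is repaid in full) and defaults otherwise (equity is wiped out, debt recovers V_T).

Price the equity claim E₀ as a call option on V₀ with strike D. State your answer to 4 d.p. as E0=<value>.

d₁ = [ln(V₀/D) + (r + σ²/2)T] / (σ√T)
   = [ln(486.3041/334.7580) + (0.0740 + 0.5·0.2134²)·2.1187] / (0.2134·√2.1187)
   = [0.373426 + 0.205026] / 0.310620 = 1.862252
d₂ = d₁ − σ√T = 1.862252 − 0.310620 = 1.551632
N(d₁) = 0.968716,  N(d₂) = 0.939625,  e^(−rT) = 0.854889
E₀ = V₀·N(d₁) − D·e^(−rT)·N(d₂)
   = 486.3041·0.968716 − 334.7580·0.854889·0.939625 = 202.187986

E0=202.1880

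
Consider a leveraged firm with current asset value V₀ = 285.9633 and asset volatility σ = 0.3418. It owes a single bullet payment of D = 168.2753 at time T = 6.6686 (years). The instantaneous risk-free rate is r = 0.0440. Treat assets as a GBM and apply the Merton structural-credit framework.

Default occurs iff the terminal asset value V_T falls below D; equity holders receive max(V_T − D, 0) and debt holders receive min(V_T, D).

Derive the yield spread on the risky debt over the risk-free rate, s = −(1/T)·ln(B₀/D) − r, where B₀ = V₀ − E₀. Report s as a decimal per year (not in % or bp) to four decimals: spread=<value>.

d₁ = [ln(V₀/D) + (r + σ²/2)T] / (σ√T)
   = [ln(285.9633/168.2753) + (0.0440 + 0.5·0.3418²)·6.6686] / (0.3418·√6.6686)
   = [0.530262 + 0.682955] / 0.882652 = 1.374514
d₂ = d₁ − σ√T = 1.374514 − 0.882652 = 0.491863
N(d₁) = 0.915359,  N(d₂) = 0.688592,  e^(−rT) = 0.745710
E₀ = V₀·N(d₁) − D·e^(−rT)·N(d₂)
   = 285.9633·0.915359 − 168.2753·0.745710·0.688592 = 175.351421
B₀ = V₀ − E₀ = 285.9633 − 175.351421 = 110.611879
spread = −(1/T)·ln(B₀/D) − r = −(1/6.6686)·ln(110.611879/168.2753) − 0.0440 = 0.01891783

spread=0.0189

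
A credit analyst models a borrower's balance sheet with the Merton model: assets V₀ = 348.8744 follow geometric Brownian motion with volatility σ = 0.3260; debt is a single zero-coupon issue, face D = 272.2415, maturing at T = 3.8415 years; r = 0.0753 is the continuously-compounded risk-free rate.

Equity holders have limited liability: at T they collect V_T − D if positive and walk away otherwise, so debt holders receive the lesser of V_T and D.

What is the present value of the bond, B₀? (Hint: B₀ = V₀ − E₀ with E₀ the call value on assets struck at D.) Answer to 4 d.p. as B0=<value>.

d₁ = [ln(V₀/D) + (r + σ²/2)T] / (σ√T)
   = [ln(348.8744/272.2415) + (0.0753 + 0.5·0.3260²)·3.8415] / (0.3260·√3.8415)
   = [0.248022 + 0.493395] / 0.638952 = 1.160365
d₂ = d₁ − σ√T = 1.160365 − 0.638952 = 0.521413
N(d₁) = 0.877050,  N(d₂) = 0.698960,  e^(−rT) = 0.748814
E₀ = V₀·N(d₁) − D·e^(−rT)·N(d₂)
   = 348.8744·0.877050 − 272.2415·0.748814·0.698960 = 163.491420
B₀ = V₀ − E₀ = 348.8744 − 163.491420 = 185.382980

B0=185.3830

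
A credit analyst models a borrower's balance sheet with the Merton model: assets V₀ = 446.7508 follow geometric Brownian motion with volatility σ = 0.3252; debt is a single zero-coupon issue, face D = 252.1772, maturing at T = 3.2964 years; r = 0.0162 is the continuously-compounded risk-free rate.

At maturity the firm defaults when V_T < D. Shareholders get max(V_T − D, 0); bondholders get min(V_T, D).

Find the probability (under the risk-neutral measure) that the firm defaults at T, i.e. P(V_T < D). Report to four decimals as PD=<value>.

d₁ = [ln(V₀/D) + (r + σ²/2)T] / (σ√T)
   = [ln(446.7508/252.1772) + (0.0162 + 0.5·0.3252²)·3.2964] / (0.3252·√3.2964)
   = [0.571869 + 0.227707] / 0.590433 = 1.354220
d₂ = d₁ − σ√T = 1.354220 − 0.590433 = 0.763787
risk-neutral PD = N(−d₂) = N(-0.763787) = 0.222497

PD=0.2225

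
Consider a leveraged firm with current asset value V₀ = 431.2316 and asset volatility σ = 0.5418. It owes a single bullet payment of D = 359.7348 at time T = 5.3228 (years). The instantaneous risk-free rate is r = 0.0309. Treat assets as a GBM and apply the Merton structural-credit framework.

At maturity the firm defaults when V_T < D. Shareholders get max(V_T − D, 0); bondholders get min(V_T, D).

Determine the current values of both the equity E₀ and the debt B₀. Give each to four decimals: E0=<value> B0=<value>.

E0=241.0279 B0=190.2037

d₁ = [ln(V₀/D) + (r + σ²/2)T] / (σ√T)
   = [ln(431.2316/359.7348) + (0.0309 + 0.5·0.5418²)·5.3228] / (0.5418·√5.3228)
   = [0.181278 + 0.945721] / 1.249997 = 0.901601
d₂ = d₁ − σ√T = 0.901601 − 1.249997 = -0.348396
N(d₁) = 0.816366,  N(d₂) = 0.363771,  e^(−rT) = 0.848339
E₀ = V₀·N(d₁) − D·e^(−rT)·N(d₂)
   = 431.2316·0.816366 − 359.7348·0.848339·0.363771 = 241.027929
B₀ = V₀ − E₀ = 431.2316 − 241.027929 = 190.203671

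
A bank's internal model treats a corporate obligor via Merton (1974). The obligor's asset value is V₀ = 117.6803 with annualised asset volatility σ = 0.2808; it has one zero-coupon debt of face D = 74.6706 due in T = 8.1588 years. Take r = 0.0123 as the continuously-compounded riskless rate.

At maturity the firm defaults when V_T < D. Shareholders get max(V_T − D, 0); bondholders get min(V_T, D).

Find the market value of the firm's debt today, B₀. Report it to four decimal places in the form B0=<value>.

d₁ = [ln(V₀/D) + (r + σ²/2)T] / (σ√T)
   = [ln(117.6803/74.6706) + (0.0123 + 0.5·0.2808²)·8.1588] / (0.2808·√8.1588)
   = [0.454885 + 0.422008] / 0.802066 = 1.093293
d₂ = d₁ − σ√T = 1.093293 − 0.802066 = 0.291227
N(d₁) = 0.862867,  N(d₂) = 0.614561,  e^(−rT) = 0.904518
E₀ = V₀·N(d₁) − D·e^(−rT)·N(d₂)
   = 117.6803·0.862867 − 74.6706·0.904518·0.614561 = 60.034496
B₀ = V₀ − E₀ = 117.6803 − 60.034496 = 57.645804

B0=57.6458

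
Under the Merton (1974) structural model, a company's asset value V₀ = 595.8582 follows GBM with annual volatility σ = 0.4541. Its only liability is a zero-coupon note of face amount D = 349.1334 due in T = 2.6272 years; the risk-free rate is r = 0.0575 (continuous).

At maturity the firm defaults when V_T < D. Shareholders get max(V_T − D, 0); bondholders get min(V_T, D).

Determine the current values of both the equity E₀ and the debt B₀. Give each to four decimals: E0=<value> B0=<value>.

E0=323.9654 B0=271.8928

d₁ = [ln(V₀/D) + (r + σ²/2)T] / (σ√T)
   = [ln(595.8582/349.1334) + (0.0575 + 0.5·0.4541²)·2.6272] / (0.4541·√2.6272)
   = [0.534549 + 0.421937] / 0.736034 = 1.299513
d₂ = d₁ − σ√T = 1.299513 − 0.736034 = 0.563478
N(d₁) = 0.903116,  N(d₂) = 0.713445,  e^(−rT) = 0.859793
E₀ = V₀·N(d₁) − D·e^(−rT)·N(d₂)
   = 595.8582·0.903116 − 349.1334·0.859793·0.713445 = 323.965352
B₀ = V₀ − E₀ = 595.8582 − 323.965352 = 271.892848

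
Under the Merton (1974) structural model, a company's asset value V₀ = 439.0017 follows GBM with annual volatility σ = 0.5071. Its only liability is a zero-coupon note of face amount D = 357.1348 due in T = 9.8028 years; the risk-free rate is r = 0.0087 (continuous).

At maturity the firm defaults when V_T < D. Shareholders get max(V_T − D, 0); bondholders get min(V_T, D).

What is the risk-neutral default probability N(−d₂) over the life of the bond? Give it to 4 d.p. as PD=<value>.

PD=0.7291

d₁ = [ln(V₀/D) + (r + σ²/2)T] / (σ√T)
   = [ln(439.0017/357.1348) + (0.0087 + 0.5·0.5071²)·9.8028] / (0.5071·√9.8028)
   = [0.206390 + 1.345681] / 1.587701 = 0.977559
d₂ = d₁ − σ√T = 0.977559 − 1.587701 = -0.610142
risk-neutral PD = N(−d₂) = N(0.610142) = 0.729116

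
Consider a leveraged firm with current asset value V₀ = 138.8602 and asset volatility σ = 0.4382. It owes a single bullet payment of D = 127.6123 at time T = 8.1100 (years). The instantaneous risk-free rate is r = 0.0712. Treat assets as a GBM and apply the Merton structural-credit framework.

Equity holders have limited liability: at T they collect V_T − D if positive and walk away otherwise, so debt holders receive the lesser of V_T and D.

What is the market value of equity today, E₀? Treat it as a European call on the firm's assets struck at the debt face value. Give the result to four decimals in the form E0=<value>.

E0=88.4697

d₁ = [ln(V₀/D) + (r + σ²/2)T] / (σ√T)
   = [ln(138.8602/127.6123) + (0.0712 + 0.5·0.4382²)·8.1100] / (0.4382·√8.1100)
   = [0.084471 + 1.356070] / 1.247909 = 1.154364
d₂ = d₁ − σ√T = 1.154364 − 1.247909 = -0.093545
N(d₁) = 0.875825,  N(d₂) = 0.462735,  e^(−rT) = 0.561338
E₀ = V₀·N(d₁) − D·e^(−rT)·N(d₂)
   = 138.8602·0.875825 − 127.6123·0.561338·0.462735 = 88.469745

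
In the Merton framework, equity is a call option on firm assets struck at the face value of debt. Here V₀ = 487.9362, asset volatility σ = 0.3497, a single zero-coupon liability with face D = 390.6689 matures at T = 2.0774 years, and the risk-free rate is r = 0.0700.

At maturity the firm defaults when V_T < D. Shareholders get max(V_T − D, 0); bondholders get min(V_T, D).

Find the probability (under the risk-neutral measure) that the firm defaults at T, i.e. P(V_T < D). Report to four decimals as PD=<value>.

PD=0.3165

d₁ = [ln(V₀/D) + (r + σ²/2)T] / (σ√T)
   = [ln(487.9362/390.6689) + (0.0700 + 0.5·0.3497²)·2.0774] / (0.3497·√2.0774)
   = [0.222324 + 0.272441] / 0.504029 = 0.981620
d₂ = d₁ − σ√T = 0.981620 − 0.504029 = 0.477590
risk-neutral PD = N(−d₂) = N(-0.477590) = 0.316471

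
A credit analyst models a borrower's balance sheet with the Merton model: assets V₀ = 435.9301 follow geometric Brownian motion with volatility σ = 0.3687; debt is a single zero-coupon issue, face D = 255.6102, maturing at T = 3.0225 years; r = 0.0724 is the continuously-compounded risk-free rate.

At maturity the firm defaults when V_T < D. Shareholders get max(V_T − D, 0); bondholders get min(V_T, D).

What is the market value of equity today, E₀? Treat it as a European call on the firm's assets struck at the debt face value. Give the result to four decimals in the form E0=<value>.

E0=241.5174

d₁ = [ln(V₀/D) + (r + σ²/2)T] / (σ√T)
   = [ln(435.9301/255.6102) + (0.0724 + 0.5·0.3687²)·3.0225] / (0.3687·√3.0225)
   = [0.533828 + 0.424268] / 0.640997 = 1.494696
d₂ = d₁ − σ√T = 1.494696 − 0.640997 = 0.853698
N(d₁) = 0.932503,  N(d₂) = 0.803364,  e^(−rT) = 0.803459
E₀ = V₀·N(d₁) − D·e^(−rT)·N(d₂)
   = 435.9301·0.932503 − 255.6102·0.803459·0.803364 = 241.517428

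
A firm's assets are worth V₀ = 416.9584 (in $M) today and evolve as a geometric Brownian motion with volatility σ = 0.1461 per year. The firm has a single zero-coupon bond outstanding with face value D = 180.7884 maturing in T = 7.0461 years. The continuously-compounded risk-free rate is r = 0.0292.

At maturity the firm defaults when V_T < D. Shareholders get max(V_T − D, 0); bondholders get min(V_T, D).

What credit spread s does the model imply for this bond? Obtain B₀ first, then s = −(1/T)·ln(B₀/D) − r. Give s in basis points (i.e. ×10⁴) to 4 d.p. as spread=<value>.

spread=1.0145

d₁ = [ln(V₀/D) + (r + σ²/2)T] / (σ√T)
   = [ln(416.9584/180.7884) + (0.0292 + 0.5·0.1461²)·7.0461] / (0.1461·√7.0461)
   = [0.835659 + 0.280946] / 0.387815 = 2.879222
d₂ = d₁ − σ√T = 2.879222 − 0.387815 = 2.491407
N(d₁) = 0.998007,  N(d₂) = 0.993638,  e^(−rT) = 0.814040
E₀ = V₀·N(d₁) − D·e^(−rT)·N(d₂)
   = 416.9584·0.998007 − 180.7884·0.814040·0.993638 = 269.894620
B₀ = V₀ − E₀ = 416.9584 − 269.894620 = 147.063780
spread = −(1/T)·ln(B₀/D) − r = −(1/7.0461)·ln(147.063780/180.7884) − 0.0292 = 0.00010145
in basis points: 0.00010145 × 10⁴ = 1.0145 bp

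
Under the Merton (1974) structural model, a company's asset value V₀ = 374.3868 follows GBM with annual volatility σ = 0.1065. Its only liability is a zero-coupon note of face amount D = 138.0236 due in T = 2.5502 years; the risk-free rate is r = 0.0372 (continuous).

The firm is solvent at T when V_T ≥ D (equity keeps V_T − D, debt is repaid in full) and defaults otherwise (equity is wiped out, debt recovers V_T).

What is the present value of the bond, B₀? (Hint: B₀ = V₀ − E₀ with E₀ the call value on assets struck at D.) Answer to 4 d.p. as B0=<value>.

B0=125.5316

d₁ = [ln(V₀/D) + (r + σ²/2)T] / (σ√T)
   = [ln(374.3868/138.0236) + (0.0372 + 0.5·0.1065²)·2.5502] / (0.1065·√2.5502)
   = [0.997865 + 0.109330] / 0.170074 = 6.510094
d₂ = d₁ − σ√T = 6.510094 − 0.170074 = 6.340021
N(d₁) = 1.000000,  N(d₂) = 1.000000,  e^(−rT) = 0.909493
E₀ = V₀·N(d₁) − D·e^(−rT)·N(d₂)
   = 374.3868·1.000000 − 138.0236·0.909493·1.000000 = 248.855234
B₀ = V₀ − E₀ = 374.3868 − 248.855234 = 125.531566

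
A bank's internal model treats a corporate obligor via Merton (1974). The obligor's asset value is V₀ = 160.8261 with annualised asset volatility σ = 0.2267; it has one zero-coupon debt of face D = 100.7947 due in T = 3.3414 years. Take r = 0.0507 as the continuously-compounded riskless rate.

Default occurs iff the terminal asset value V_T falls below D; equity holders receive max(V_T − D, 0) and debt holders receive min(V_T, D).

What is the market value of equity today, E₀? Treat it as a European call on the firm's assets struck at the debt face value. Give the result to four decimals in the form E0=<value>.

E0=77.0257

d₁ = [ln(V₀/D) + (r + σ²/2)T] / (σ√T)
   = [ln(160.8261/100.7947) + (0.0507 + 0.5·0.2267²)·3.3414] / (0.2267·√3.3414)
   = [0.467238 + 0.255271] / 0.414396 = 1.743522
d₂ = d₁ − σ√T = 1.743522 − 0.414396 = 1.329126
N(d₁) = 0.959379,  N(d₂) = 0.908097,  e^(−rT) = 0.844164
E₀ = V₀·N(d₁) − D·e^(−rT)·N(d₂)
   = 160.8261·0.959379 − 100.7947·0.844164·0.908097 = 77.025720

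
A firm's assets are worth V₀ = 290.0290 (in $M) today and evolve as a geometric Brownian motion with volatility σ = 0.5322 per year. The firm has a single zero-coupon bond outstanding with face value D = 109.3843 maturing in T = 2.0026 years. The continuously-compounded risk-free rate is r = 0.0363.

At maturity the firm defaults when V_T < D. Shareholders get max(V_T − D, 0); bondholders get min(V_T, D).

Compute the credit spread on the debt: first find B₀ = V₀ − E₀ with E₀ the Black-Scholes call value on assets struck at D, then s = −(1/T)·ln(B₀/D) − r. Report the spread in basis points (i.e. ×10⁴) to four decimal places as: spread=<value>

spread=231.0673

d₁ = [ln(V₀/D) + (r + σ²/2)T] / (σ√T)
   = [ln(290.0290/109.3843) + (0.0363 + 0.5·0.5322²)·2.0026] / (0.5322·√2.0026)
   = [0.975114 + 0.356299] / 0.753134 = 1.767831
d₂ = d₁ − σ√T = 1.767831 − 0.753134 = 1.014698
N(d₁) = 0.961455,  N(d₂) = 0.844875,  e^(−rT) = 0.929885
E₀ = V₀·N(d₁) − D·e^(−rT)·N(d₂)
   = 290.0290·0.961455 − 109.3843·0.929885·0.844875 = 192.913650
B₀ = V₀ − E₀ = 290.0290 − 192.913650 = 97.115350
spread = −(1/T)·ln(B₀/D) − r = −(1/2.0026)·ln(97.115350/109.3843) − 0.0363 = 0.02310673
in basis points: 0.02310673 × 10⁴ = 231.0673 bp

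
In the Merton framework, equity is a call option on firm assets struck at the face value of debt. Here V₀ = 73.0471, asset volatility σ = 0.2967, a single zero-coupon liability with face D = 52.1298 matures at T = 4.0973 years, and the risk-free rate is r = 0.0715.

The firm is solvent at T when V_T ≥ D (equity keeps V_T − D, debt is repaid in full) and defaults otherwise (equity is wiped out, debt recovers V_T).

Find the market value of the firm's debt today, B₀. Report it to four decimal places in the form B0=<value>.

B0=36.5363

d₁ = [ln(V₀/D) + (r + σ²/2)T] / (σ√T)
   = [ln(73.0471/52.1298) + (0.0715 + 0.5·0.2967²)·4.0973] / (0.2967·√4.0973)
   = [0.337368 + 0.473301] / 0.600574 = 1.349824
d₂ = d₁ − σ√T = 1.349824 − 0.600574 = 0.749250
N(d₁) = 0.911464,  N(d₂) = 0.773147,  e^(−rT) = 0.746054
E₀ = V₀·N(d₁) − D·e^(−rT)·N(d₂)
   = 73.0471·0.911464 − 52.1298·0.746054·0.773147 = 36.510825
B₀ = V₀ − E₀ = 73.0471 − 36.510825 = 36.536275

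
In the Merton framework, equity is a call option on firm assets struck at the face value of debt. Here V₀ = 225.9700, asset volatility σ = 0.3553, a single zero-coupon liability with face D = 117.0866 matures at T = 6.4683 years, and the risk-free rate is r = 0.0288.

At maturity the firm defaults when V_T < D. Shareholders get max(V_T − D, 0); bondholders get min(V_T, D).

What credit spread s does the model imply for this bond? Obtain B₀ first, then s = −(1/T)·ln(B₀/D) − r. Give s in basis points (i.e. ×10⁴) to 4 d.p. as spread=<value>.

spread=201.2888

d₁ = [ln(V₀/D) + (r + σ²/2)T] / (σ√T)
   = [ln(225.9700/117.0866) + (0.0288 + 0.5·0.3553²)·6.4683] / (0.3553·√6.4683)
   = [0.657488 + 0.594560] / 0.903629 = 1.385578
d₂ = d₁ − σ√T = 1.385578 − 0.903629 = 0.481948
N(d₁) = 0.917062,  N(d₂) = 0.685079,  e^(−rT) = 0.830035
E₀ = V₀·N(d₁) − D·e^(−rT)·N(d₂)
   = 225.9700·0.917062 − 117.0866·0.830035·0.685079 = 140.648444
B₀ = V₀ − E₀ = 225.9700 − 140.648444 = 85.321556
spread = −(1/T)·ln(B₀/D) − r = −(1/6.4683)·ln(85.321556/117.0866) − 0.0288 = 0.02012888
in basis points: 0.02012888 × 10⁴ = 201.2888 bp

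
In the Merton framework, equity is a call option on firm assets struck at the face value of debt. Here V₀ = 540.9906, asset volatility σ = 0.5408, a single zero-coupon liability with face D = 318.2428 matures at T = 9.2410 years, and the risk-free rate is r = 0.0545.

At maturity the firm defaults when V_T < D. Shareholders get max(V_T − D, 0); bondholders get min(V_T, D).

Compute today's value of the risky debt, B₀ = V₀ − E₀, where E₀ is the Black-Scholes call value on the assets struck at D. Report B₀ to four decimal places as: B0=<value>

d₁ = [ln(V₀/D) + (r + σ²/2)T] / (σ√T)
   = [ln(540.9906/318.2428) + (0.0545 + 0.5·0.5408²)·9.2410] / (0.5408·√9.2410)
   = [0.530587 + 1.854967] / 1.643979 = 1.451086
d₂ = d₁ − σ√T = 1.451086 − 1.643979 = -0.192892
N(d₁) = 0.926622,  N(d₂) = 0.423522,  e^(−rT) = 0.604330
E₀ = V₀·N(d₁) − D·e^(−rT)·N(d₂)
   = 540.9906·0.926622 − 318.2428·0.604330·0.423522 = 419.840569
B₀ = V₀ − E₀ = 540.9906 − 419.840569 = 121.150031

B0=121.1500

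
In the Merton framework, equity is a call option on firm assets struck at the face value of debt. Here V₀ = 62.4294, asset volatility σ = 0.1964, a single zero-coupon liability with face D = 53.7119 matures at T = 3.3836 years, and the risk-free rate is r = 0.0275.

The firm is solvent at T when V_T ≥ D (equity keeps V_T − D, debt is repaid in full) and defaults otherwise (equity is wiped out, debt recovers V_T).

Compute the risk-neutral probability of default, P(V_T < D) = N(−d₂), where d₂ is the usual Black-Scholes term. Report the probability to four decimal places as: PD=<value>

d₁ = [ln(V₀/D) + (r + σ²/2)T] / (σ√T)
   = [ln(62.4294/53.7119) + (0.0275 + 0.5·0.1964²)·3.3836] / (0.1964·√3.3836)
   = [0.150402 + 0.158307] / 0.361269 = 0.854511
d₂ = d₁ − σ√T = 0.854511 − 0.361269 = 0.493242
risk-neutral PD = N(−d₂) = N(-0.493242) = 0.310921

PD=0.3109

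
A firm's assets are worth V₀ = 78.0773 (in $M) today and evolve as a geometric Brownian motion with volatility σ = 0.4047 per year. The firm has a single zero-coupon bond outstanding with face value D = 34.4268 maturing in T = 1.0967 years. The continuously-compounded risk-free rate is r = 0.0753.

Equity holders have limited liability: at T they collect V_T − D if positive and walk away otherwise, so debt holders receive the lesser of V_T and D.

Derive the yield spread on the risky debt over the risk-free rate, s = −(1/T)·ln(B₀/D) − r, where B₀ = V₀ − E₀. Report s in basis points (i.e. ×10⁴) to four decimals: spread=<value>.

d₁ = [ln(V₀/D) + (r + σ²/2)T] / (σ√T)
   = [ln(78.0773/34.4268) + (0.0753 + 0.5·0.4047²)·1.0967] / (0.4047·√1.0967)
   = [0.818864 + 0.172391] / 0.423816 = 2.338883
d₂ = d₁ − σ√T = 2.338883 − 0.423816 = 1.915067
N(d₁) = 0.990329,  N(d₂) = 0.972258,  e^(−rT) = 0.920736
E₀ = V₀·N(d₁) − D·e^(−rT)·N(d₂)
   = 78.0773·0.990329 − 34.4268·0.920736·0.972258 = 46.503592
B₀ = V₀ − E₀ = 78.0773 − 46.503592 = 31.573708
spread = −(1/T)·ln(B₀/D) − r = −(1/1.0967)·ln(31.573708/34.4268) − 0.0753 = 0.00358263
in basis points: 0.00358263 × 10⁴ = 35.8263 bp

spread=35.8263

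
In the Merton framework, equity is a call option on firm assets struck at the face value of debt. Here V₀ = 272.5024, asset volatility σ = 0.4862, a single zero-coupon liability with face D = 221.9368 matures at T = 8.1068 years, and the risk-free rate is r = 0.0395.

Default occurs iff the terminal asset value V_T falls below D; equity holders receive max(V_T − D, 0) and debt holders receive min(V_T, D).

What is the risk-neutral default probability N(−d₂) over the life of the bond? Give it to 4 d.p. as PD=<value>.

PD=0.6227

d₁ = [ln(V₀/D) + (r + σ²/2)T] / (σ√T)
   = [ln(272.5024/221.9368) + (0.0395 + 0.5·0.4862²)·8.1068] / (0.4862·√8.1068)
   = [0.205255 + 1.278404] / 1.384330 = 1.071752
d₂ = d₁ − σ√T = 1.071752 − 1.384330 = -0.312578
risk-neutral PD = N(−d₂) = N(0.312578) = 0.622699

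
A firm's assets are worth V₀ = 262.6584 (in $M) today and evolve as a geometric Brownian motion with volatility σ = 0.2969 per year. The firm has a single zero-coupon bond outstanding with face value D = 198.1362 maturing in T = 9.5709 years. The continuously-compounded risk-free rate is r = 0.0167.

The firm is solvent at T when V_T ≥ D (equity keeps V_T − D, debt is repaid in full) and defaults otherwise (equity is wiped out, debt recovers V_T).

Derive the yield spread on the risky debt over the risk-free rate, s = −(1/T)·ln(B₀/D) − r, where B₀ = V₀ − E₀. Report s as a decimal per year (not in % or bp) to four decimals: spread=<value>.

d₁ = [ln(V₀/D) + (r + σ²/2)T] / (σ√T)
   = [ln(262.6584/198.1362) + (0.0167 + 0.5·0.2969²)·9.5709] / (0.2969·√9.5709)
   = [0.281900 + 0.581670] / 0.918516 = 0.940179
d₂ = d₁ − σ√T = 0.940179 − 0.918516 = 0.021663
N(d₁) = 0.826437,  N(d₂) = 0.508642,  e^(−rT) = 0.852285
E₀ = V₀·N(d₁) − D·e^(−rT)·N(d₂)
   = 262.6584·0.826437 − 198.1362·0.852285·0.508642 = 131.177058
B₀ = V₀ − E₀ = 262.6584 − 131.177058 = 131.481342
spread = −(1/T)·ln(B₀/D) − r = −(1/9.5709)·ln(131.481342/198.1362) − 0.0167 = 0.02614756

spread=0.0261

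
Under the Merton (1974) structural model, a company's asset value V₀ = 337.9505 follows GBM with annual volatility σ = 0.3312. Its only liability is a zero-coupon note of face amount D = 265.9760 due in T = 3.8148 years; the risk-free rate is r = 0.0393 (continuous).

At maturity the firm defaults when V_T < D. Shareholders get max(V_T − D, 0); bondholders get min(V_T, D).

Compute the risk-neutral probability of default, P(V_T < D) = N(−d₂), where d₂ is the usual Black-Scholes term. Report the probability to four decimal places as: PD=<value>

PD=0.3903

d₁ = [ln(V₀/D) + (r + σ²/2)T] / (σ√T)
   = [ln(337.9505/265.9760) + (0.0393 + 0.5·0.3312²)·3.8148] / (0.3312·√3.8148)
   = [0.239493 + 0.359151] / 0.646884 = 0.925428
d₂ = d₁ − σ√T = 0.925428 − 0.646884 = 0.278544
risk-neutral PD = N(−d₂) = N(-0.278544) = 0.390297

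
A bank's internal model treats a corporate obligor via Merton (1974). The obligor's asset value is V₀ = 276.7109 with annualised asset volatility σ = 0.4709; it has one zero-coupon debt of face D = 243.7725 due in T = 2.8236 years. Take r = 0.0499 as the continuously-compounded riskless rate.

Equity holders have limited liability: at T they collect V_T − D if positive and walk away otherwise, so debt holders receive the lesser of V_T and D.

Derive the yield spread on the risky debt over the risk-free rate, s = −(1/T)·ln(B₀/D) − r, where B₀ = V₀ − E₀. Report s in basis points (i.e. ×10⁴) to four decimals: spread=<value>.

spread=881.4527

d₁ = [ln(V₀/D) + (r + σ²/2)T] / (σ√T)
   = [ln(276.7109/243.7725) + (0.0499 + 0.5·0.4709²)·2.8236] / (0.4709·√2.8236)
   = [0.126738 + 0.453960] / 0.791280 = 0.733871
d₂ = d₁ − σ√T = 0.733871 − 0.791280 = -0.057409
N(d₁) = 0.768486,  N(d₂) = 0.477110,  e^(−rT) = 0.868578
E₀ = V₀·N(d₁) − D·e^(−rT)·N(d₂)
   = 276.7109·0.768486 − 243.7725·0.868578·0.477110 = 111.627502
B₀ = V₀ − E₀ = 276.7109 − 111.627502 = 165.083398
spread = −(1/T)·ln(B₀/D) − r = −(1/2.8236)·ln(165.083398/243.7725) − 0.0499 = 0.08814527
in basis points: 0.08814527 × 10⁴ = 881.4527 bp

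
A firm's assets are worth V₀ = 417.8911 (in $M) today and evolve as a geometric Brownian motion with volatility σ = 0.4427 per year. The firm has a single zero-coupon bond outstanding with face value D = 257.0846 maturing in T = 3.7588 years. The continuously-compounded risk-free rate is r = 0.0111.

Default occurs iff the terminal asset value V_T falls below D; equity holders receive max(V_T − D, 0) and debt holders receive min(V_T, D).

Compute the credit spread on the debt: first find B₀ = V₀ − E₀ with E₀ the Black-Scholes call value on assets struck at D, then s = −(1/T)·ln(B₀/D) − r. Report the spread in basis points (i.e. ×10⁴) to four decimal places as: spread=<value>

d₁ = [ln(V₀/D) + (r + σ²/2)T] / (σ√T)
   = [ln(417.8911/257.0846) + (0.0111 + 0.5·0.4427²)·3.7588] / (0.4427·√3.7588)
   = [0.485816 + 0.410054] / 0.858290 = 1.043784
d₂ = d₁ − σ√T = 1.043784 − 0.858290 = 0.185494
N(d₁) = 0.851707,  N(d₂) = 0.573579,  e^(−rT) = 0.959136
E₀ = V₀·N(d₁) − D·e^(−rT)·N(d₂)
   = 417.8911·0.851707 − 257.0846·0.959136·0.573579 = 214.488327
B₀ = V₀ − E₀ = 417.8911 − 214.488327 = 203.402773
spread = −(1/T)·ln(B₀/D) − r = −(1/3.7588)·ln(203.402773/257.0846) − 0.0111 = 0.05121167
in basis points: 0.05121167 × 10⁴ = 512.1167 bp

spread=512.1167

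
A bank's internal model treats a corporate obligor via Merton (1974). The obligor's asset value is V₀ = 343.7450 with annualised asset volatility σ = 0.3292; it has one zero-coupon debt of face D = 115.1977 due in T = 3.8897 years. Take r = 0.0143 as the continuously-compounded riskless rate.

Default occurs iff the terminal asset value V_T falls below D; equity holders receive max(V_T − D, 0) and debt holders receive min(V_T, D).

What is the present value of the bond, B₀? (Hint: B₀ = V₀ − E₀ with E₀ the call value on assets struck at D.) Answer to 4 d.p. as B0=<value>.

B0=107.1048

d₁ = [ln(V₀/D) + (r + σ²/2)T] / (σ√T)
   = [ln(343.7450/115.1977) + (0.0143 + 0.5·0.3292²)·3.8897] / (0.3292·√3.8897)
   = [1.093250 + 0.266391] / 0.649259 = 2.094144
d₂ = d₁ − σ√T = 2.094144 − 0.649259 = 1.444885
N(d₁) = 0.981876,  N(d₂) = 0.925755,  e^(−rT) = 0.945896
E₀ = V₀·N(d₁) − D·e^(−rT)·N(d₂)
   = 343.7450·0.981876 − 115.1977·0.945896·0.925755 = 236.640191
B₀ = V₀ − E₀ = 343.7450 − 236.640191 = 107.104809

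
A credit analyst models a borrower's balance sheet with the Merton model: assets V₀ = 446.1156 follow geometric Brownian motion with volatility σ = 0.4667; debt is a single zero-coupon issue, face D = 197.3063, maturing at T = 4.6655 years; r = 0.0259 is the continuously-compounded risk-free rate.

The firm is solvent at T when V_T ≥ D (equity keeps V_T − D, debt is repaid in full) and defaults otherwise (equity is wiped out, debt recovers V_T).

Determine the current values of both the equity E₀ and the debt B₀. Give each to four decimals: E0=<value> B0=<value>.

E0=296.0452 B0=150.0704

d₁ = [ln(V₀/D) + (r + σ²/2)T] / (σ√T)
   = [ln(446.1156/197.3063) + (0.0259 + 0.5·0.4667²)·4.6655] / (0.4667·√4.6655)
   = [0.815821 + 0.628930] / 1.008061 = 1.433198
d₂ = d₁ − σ√T = 1.433198 − 1.008061 = 0.425136
N(d₁) = 0.924099,  N(d₂) = 0.664631,  e^(−rT) = 0.886179
E₀ = V₀·N(d₁) − D·e^(−rT)·N(d₂)
   = 446.1156·0.924099 − 197.3063·0.886179·0.664631 = 296.045202
B₀ = V₀ − E₀ = 446.1156 − 296.045202 = 150.070398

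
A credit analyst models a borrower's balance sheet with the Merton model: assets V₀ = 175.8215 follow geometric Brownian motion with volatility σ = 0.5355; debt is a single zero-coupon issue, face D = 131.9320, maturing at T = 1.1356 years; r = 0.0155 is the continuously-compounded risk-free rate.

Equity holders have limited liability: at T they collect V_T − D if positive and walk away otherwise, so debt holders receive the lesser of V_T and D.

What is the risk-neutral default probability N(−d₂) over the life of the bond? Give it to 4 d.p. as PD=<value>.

PD=0.4018

d₁ = [ln(V₀/D) + (r + σ²/2)T] / (σ√T)
   = [ln(175.8215/131.9320) + (0.0155 + 0.5·0.5355²)·1.1356] / (0.5355·√1.1356)
   = [0.287183 + 0.180424] / 0.570653 = 0.819424
d₂ = d₁ − σ√T = 0.819424 − 0.570653 = 0.248771
risk-neutral PD = N(−d₂) = N(-0.248771) = 0.401769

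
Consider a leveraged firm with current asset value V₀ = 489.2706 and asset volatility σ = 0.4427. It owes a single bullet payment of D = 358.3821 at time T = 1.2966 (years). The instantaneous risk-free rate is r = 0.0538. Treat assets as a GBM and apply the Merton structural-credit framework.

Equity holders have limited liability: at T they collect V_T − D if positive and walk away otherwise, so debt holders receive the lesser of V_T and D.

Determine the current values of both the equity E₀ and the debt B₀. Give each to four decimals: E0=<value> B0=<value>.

d₁ = [ln(V₀/D) + (r + σ²/2)T] / (σ√T)
   = [ln(489.2706/358.3821) + (0.0538 + 0.5·0.4427²)·1.2966] / (0.4427·√1.2966)
   = [0.311316 + 0.196813] / 0.504095 = 1.008002
d₂ = d₁ − σ√T = 1.008002 − 0.504095 = 0.503907
N(d₁) = 0.843273,  N(d₂) = 0.692837,  e^(−rT) = 0.932620
E₀ = V₀·N(d₁) − D·e^(−rT)·N(d₂)
   = 489.2706·0.843273 − 358.3821·0.932620·0.692837 = 181.018965
B₀ = V₀ − E₀ = 489.2706 − 181.018965 = 308.251635

E0=181.0190 B0=308.2516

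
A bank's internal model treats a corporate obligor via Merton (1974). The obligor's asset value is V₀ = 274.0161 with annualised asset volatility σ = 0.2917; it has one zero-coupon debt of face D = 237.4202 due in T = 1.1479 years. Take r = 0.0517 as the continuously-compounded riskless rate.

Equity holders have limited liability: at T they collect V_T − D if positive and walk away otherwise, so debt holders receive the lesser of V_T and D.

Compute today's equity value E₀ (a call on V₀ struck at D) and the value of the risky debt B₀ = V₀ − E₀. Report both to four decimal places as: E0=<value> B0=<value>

E0=62.2466 B0=211.7695

d₁ = [ln(V₀/D) + (r + σ²/2)T] / (σ√T)
   = [ln(274.0161/237.4202) + (0.0517 + 0.5·0.2917²)·1.1479] / (0.2917·√1.1479)
   = [0.143355 + 0.108183] / 0.312528 = 0.804852
d₂ = d₁ − σ√T = 0.804852 − 0.312528 = 0.492324
N(d₁) = 0.789547,  N(d₂) = 0.688755,  e^(−rT) = 0.942380
E₀ = V₀·N(d₁) − D·e^(−rT)·N(d₂)
   = 274.0161·0.789547 − 237.4202·0.942380·0.688755 = 62.246606
B₀ = V₀ − E₀ = 274.0161 − 62.246606 = 211.769494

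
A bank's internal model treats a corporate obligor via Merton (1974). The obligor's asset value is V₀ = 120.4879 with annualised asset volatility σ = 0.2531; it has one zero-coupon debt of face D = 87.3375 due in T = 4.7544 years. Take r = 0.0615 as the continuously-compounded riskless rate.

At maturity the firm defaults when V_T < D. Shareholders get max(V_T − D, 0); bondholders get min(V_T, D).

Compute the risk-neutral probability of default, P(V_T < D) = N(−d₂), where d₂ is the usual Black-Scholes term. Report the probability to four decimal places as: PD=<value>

d₁ = [ln(V₀/D) + (r + σ²/2)T] / (σ√T)
   = [ln(120.4879/87.3375) + (0.0615 + 0.5·0.2531²)·4.7544] / (0.2531·√4.7544)
   = [0.321769 + 0.444678] / 0.551874 = 1.388809
d₂ = d₁ − σ√T = 1.388809 − 0.551874 = 0.836935
risk-neutral PD = N(−d₂) = N(-0.836935) = 0.201315

PD=0.2013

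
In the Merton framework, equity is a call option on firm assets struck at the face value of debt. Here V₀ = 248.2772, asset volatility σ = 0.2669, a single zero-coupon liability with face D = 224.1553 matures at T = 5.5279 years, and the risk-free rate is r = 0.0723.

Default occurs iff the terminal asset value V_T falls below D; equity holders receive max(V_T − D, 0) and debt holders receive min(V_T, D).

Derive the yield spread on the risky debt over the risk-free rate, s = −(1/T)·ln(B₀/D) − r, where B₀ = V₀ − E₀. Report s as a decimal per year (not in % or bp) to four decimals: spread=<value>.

d₁ = [ln(V₀/D) + (r + σ²/2)T] / (σ√T)
   = [ln(248.2772/224.1553) + (0.0723 + 0.5·0.2669²)·5.5279] / (0.2669·√5.5279)
   = [0.102207 + 0.596559] / 0.627522 = 1.113532
d₂ = d₁ − σ√T = 1.113532 − 0.627522 = 0.486011
N(d₁) = 0.867260,  N(d₂) = 0.686520,  e^(−rT) = 0.670543
E₀ = V₀·N(d₁) − D·e^(−rT)·N(d₂)
   = 248.2772·0.867260 − 224.1553·0.670543·0.686520 = 112.132922
B₀ = V₀ − E₀ = 248.2772 − 112.132922 = 136.144278
spread = −(1/T)·ln(B₀/D) − r = −(1/5.5279)·ln(136.144278/224.1553) − 0.0723 = 0.01790133

spread=0.0179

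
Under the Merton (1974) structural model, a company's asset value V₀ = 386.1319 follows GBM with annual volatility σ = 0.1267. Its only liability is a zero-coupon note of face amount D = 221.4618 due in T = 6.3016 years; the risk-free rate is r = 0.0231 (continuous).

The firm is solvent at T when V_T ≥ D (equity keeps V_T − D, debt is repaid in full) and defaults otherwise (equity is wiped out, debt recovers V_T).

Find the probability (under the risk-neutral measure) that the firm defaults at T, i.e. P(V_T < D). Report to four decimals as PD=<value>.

d₁ = [ln(V₀/D) + (r + σ²/2)T] / (σ√T)
   = [ln(386.1319/221.4618) + (0.0231 + 0.5·0.1267²)·6.3016] / (0.1267·√6.3016)
   = [0.555929 + 0.196146] / 0.318055 = 2.364609
d₂ = d₁ − σ√T = 2.364609 − 0.318055 = 2.046554
risk-neutral PD = N(−d₂) = N(-2.046554) = 0.020351

PD=0.0204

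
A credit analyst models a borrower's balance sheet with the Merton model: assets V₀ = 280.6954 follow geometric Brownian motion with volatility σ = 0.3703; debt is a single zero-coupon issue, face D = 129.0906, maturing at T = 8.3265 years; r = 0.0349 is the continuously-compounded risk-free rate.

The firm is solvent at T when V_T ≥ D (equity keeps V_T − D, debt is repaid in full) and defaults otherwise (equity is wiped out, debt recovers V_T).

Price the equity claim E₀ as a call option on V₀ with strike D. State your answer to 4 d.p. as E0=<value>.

d₁ = [ln(V₀/D) + (r + σ²/2)T] / (σ√T)
   = [ln(280.6954/129.0906) + (0.0349 + 0.5·0.3703²)·8.3265] / (0.3703·√8.3265)
   = [0.776756 + 0.861468] / 1.068526 = 1.533163
d₂ = d₁ − σ√T = 1.533163 − 1.068526 = 0.464637
N(d₁) = 0.937382,  N(d₂) = 0.678904,  e^(−rT) = 0.747819
E₀ = V₀·N(d₁) − D·e^(−rT)·N(d₂)
   = 280.6954·0.937382 − 129.0906·0.747819·0.678904 = 197.579904

E0=197.5799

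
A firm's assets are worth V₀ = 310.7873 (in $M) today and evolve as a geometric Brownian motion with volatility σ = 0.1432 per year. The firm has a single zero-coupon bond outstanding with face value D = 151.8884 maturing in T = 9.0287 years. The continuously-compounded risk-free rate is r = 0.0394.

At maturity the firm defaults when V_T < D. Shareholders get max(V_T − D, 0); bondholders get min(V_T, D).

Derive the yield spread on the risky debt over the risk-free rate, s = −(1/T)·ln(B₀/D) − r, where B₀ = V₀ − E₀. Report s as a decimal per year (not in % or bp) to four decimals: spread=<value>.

d₁ = [ln(V₀/D) + (r + σ²/2)T] / (σ√T)
   = [ln(310.7873/151.8884) + (0.0394 + 0.5·0.1432²)·9.0287] / (0.1432·√9.0287)
   = [0.715963 + 0.448303] / 0.430284 = 2.705805
d₂ = d₁ − σ√T = 2.705805 − 0.430284 = 2.275521
N(d₁) = 0.996593,  N(d₂) = 0.988563,  e^(−rT) = 0.700661
E₀ = V₀·N(d₁) − D·e^(−rT)·N(d₂)
   = 310.7873·0.996593 − 151.8884·0.700661·0.988563 = 204.523340
B₀ = V₀ − E₀ = 310.7873 − 204.523340 = 106.263960
spread = −(1/T)·ln(B₀/D) − r = −(1/9.0287)·ln(106.263960/151.8884) − 0.0394 = 0.00016493

spread=0.0002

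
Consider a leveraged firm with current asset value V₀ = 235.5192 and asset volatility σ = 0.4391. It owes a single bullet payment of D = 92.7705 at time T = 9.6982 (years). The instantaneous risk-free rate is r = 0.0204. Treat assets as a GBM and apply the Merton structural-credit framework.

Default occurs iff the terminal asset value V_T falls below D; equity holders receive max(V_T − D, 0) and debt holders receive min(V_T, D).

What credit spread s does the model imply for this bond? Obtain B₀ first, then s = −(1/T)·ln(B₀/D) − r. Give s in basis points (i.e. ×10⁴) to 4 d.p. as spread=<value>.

spread=283.7738

d₁ = [ln(V₀/D) + (r + σ²/2)T] / (σ√T)
   = [ln(235.5192/92.7705) + (0.0204 + 0.5·0.4391²)·9.6982] / (0.4391·√9.6982)
   = [0.931664 + 1.132792] / 1.367442 = 1.509721
d₂ = d₁ − σ√T = 1.509721 − 1.367442 = 0.142279
N(d₁) = 0.934443,  N(d₂) = 0.556570,  e^(−rT) = 0.820498
E₀ = V₀·N(d₁) − D·e^(−rT)·N(d₂)
   = 235.5192·0.934443 − 92.7705·0.820498·0.556570 = 177.714165
B₀ = V₀ − E₀ = 235.5192 − 177.714165 = 57.805035
spread = −(1/T)·ln(B₀/D) − r = −(1/9.6982)·ln(57.805035/92.7705) − 0.0204 = 0.02837738
in basis points: 0.02837738 × 10⁴ = 283.7738 bp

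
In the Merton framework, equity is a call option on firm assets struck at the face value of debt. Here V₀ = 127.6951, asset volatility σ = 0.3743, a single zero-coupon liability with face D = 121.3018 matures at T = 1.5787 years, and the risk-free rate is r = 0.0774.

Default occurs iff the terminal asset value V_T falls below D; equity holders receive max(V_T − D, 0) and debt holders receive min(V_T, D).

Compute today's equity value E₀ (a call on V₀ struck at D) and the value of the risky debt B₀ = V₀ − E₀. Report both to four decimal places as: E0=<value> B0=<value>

d₁ = [ln(V₀/D) + (r + σ²/2)T] / (σ√T)
   = [ln(127.6951/121.3018) + (0.0774 + 0.5·0.3743²)·1.5787] / (0.3743·√1.5787)
   = [0.051364 + 0.232780] / 0.470294 = 0.604182
d₂ = d₁ − σ√T = 0.604182 − 0.470294 = 0.133888
N(d₁) = 0.727139,  N(d₂) = 0.553254,  e^(−rT) = 0.884979
E₀ = V₀·N(d₁) − D·e^(−rT)·N(d₂)
   = 127.6951·0.727139 − 121.3018·0.884979·0.553254 = 33.460444
B₀ = V₀ − E₀ = 127.6951 − 33.460444 = 94.234656

E0=33.4604 B0=94.2347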